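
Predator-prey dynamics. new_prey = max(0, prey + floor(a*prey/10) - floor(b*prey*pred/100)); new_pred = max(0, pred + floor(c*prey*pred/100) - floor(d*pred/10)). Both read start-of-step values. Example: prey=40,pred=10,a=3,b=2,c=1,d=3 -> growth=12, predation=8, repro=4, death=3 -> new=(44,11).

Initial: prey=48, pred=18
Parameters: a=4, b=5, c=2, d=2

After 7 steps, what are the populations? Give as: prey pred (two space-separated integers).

Answer: 0 15

Derivation:
Step 1: prey: 48+19-43=24; pred: 18+17-3=32
Step 2: prey: 24+9-38=0; pred: 32+15-6=41
Step 3: prey: 0+0-0=0; pred: 41+0-8=33
Step 4: prey: 0+0-0=0; pred: 33+0-6=27
Step 5: prey: 0+0-0=0; pred: 27+0-5=22
Step 6: prey: 0+0-0=0; pred: 22+0-4=18
Step 7: prey: 0+0-0=0; pred: 18+0-3=15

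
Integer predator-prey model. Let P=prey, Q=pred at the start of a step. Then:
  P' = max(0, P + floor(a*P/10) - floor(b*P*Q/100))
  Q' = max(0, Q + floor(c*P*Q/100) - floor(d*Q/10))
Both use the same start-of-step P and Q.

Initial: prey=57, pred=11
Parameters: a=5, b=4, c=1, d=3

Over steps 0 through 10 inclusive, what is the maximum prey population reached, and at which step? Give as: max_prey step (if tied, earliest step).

Step 1: prey: 57+28-25=60; pred: 11+6-3=14
Step 2: prey: 60+30-33=57; pred: 14+8-4=18
Step 3: prey: 57+28-41=44; pred: 18+10-5=23
Step 4: prey: 44+22-40=26; pred: 23+10-6=27
Step 5: prey: 26+13-28=11; pred: 27+7-8=26
Step 6: prey: 11+5-11=5; pred: 26+2-7=21
Step 7: prey: 5+2-4=3; pred: 21+1-6=16
Step 8: prey: 3+1-1=3; pred: 16+0-4=12
Step 9: prey: 3+1-1=3; pred: 12+0-3=9
Step 10: prey: 3+1-1=3; pred: 9+0-2=7
Max prey = 60 at step 1

Answer: 60 1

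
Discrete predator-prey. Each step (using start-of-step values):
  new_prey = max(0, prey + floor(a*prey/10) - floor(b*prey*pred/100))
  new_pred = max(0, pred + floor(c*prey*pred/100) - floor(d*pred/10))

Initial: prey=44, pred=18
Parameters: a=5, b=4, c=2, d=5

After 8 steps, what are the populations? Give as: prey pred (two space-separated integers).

Step 1: prey: 44+22-31=35; pred: 18+15-9=24
Step 2: prey: 35+17-33=19; pred: 24+16-12=28
Step 3: prey: 19+9-21=7; pred: 28+10-14=24
Step 4: prey: 7+3-6=4; pred: 24+3-12=15
Step 5: prey: 4+2-2=4; pred: 15+1-7=9
Step 6: prey: 4+2-1=5; pred: 9+0-4=5
Step 7: prey: 5+2-1=6; pred: 5+0-2=3
Step 8: prey: 6+3-0=9; pred: 3+0-1=2

Answer: 9 2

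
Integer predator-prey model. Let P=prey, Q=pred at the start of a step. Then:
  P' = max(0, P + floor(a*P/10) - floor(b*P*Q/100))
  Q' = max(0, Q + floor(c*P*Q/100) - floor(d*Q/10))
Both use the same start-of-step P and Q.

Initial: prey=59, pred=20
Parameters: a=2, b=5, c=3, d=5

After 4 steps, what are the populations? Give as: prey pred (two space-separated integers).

Step 1: prey: 59+11-59=11; pred: 20+35-10=45
Step 2: prey: 11+2-24=0; pred: 45+14-22=37
Step 3: prey: 0+0-0=0; pred: 37+0-18=19
Step 4: prey: 0+0-0=0; pred: 19+0-9=10

Answer: 0 10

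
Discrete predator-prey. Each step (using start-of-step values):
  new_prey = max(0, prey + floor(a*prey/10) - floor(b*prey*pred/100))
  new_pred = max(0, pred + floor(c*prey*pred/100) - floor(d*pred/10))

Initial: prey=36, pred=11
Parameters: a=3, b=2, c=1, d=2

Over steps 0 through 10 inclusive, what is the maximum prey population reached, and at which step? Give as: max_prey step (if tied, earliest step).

Answer: 42 3

Derivation:
Step 1: prey: 36+10-7=39; pred: 11+3-2=12
Step 2: prey: 39+11-9=41; pred: 12+4-2=14
Step 3: prey: 41+12-11=42; pred: 14+5-2=17
Step 4: prey: 42+12-14=40; pred: 17+7-3=21
Step 5: prey: 40+12-16=36; pred: 21+8-4=25
Step 6: prey: 36+10-18=28; pred: 25+9-5=29
Step 7: prey: 28+8-16=20; pred: 29+8-5=32
Step 8: prey: 20+6-12=14; pred: 32+6-6=32
Step 9: prey: 14+4-8=10; pred: 32+4-6=30
Step 10: prey: 10+3-6=7; pred: 30+3-6=27
Max prey = 42 at step 3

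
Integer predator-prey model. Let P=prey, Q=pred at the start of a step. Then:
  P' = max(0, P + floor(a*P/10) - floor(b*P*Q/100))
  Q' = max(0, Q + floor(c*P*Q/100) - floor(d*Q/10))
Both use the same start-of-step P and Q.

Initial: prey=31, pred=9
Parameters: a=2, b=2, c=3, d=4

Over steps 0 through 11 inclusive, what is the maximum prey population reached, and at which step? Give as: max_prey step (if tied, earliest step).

Step 1: prey: 31+6-5=32; pred: 9+8-3=14
Step 2: prey: 32+6-8=30; pred: 14+13-5=22
Step 3: prey: 30+6-13=23; pred: 22+19-8=33
Step 4: prey: 23+4-15=12; pred: 33+22-13=42
Step 5: prey: 12+2-10=4; pred: 42+15-16=41
Step 6: prey: 4+0-3=1; pred: 41+4-16=29
Step 7: prey: 1+0-0=1; pred: 29+0-11=18
Step 8: prey: 1+0-0=1; pred: 18+0-7=11
Step 9: prey: 1+0-0=1; pred: 11+0-4=7
Step 10: prey: 1+0-0=1; pred: 7+0-2=5
Step 11: prey: 1+0-0=1; pred: 5+0-2=3
Max prey = 32 at step 1

Answer: 32 1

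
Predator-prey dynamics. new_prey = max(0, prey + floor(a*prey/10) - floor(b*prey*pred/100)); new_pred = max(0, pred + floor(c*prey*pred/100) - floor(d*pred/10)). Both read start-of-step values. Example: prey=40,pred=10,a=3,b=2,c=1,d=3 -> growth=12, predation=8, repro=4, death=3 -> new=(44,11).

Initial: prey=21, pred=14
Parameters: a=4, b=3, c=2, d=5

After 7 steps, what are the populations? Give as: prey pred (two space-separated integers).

Answer: 37 11

Derivation:
Step 1: prey: 21+8-8=21; pred: 14+5-7=12
Step 2: prey: 21+8-7=22; pred: 12+5-6=11
Step 3: prey: 22+8-7=23; pred: 11+4-5=10
Step 4: prey: 23+9-6=26; pred: 10+4-5=9
Step 5: prey: 26+10-7=29; pred: 9+4-4=9
Step 6: prey: 29+11-7=33; pred: 9+5-4=10
Step 7: prey: 33+13-9=37; pred: 10+6-5=11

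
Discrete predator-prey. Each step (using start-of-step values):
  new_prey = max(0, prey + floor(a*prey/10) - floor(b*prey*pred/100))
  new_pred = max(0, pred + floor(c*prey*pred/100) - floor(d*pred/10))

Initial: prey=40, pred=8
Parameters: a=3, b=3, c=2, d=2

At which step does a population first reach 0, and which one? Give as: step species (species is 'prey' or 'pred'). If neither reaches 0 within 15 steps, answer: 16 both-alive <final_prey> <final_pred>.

Answer: 5 prey

Derivation:
Step 1: prey: 40+12-9=43; pred: 8+6-1=13
Step 2: prey: 43+12-16=39; pred: 13+11-2=22
Step 3: prey: 39+11-25=25; pred: 22+17-4=35
Step 4: prey: 25+7-26=6; pred: 35+17-7=45
Step 5: prey: 6+1-8=0; pred: 45+5-9=41
First extinction: prey at step 5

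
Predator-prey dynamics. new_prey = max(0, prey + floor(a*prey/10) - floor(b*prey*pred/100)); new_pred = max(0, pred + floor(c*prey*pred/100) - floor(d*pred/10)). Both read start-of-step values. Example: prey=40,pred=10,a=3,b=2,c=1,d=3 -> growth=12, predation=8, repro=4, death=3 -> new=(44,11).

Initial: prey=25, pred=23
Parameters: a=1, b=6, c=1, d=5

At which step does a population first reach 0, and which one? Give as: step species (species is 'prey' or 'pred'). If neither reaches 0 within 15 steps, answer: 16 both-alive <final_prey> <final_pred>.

Step 1: prey: 25+2-34=0; pred: 23+5-11=17
First extinction: prey at step 1

Answer: 1 prey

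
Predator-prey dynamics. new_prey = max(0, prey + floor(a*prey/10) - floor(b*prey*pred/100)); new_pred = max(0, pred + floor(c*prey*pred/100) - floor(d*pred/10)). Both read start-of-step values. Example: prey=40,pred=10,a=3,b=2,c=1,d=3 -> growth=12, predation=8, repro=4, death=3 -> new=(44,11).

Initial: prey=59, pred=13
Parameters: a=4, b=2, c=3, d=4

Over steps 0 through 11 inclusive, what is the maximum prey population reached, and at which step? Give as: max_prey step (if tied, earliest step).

Step 1: prey: 59+23-15=67; pred: 13+23-5=31
Step 2: prey: 67+26-41=52; pred: 31+62-12=81
Step 3: prey: 52+20-84=0; pred: 81+126-32=175
Step 4: prey: 0+0-0=0; pred: 175+0-70=105
Step 5: prey: 0+0-0=0; pred: 105+0-42=63
Step 6: prey: 0+0-0=0; pred: 63+0-25=38
Step 7: prey: 0+0-0=0; pred: 38+0-15=23
Step 8: prey: 0+0-0=0; pred: 23+0-9=14
Step 9: prey: 0+0-0=0; pred: 14+0-5=9
Step 10: prey: 0+0-0=0; pred: 9+0-3=6
Step 11: prey: 0+0-0=0; pred: 6+0-2=4
Max prey = 67 at step 1

Answer: 67 1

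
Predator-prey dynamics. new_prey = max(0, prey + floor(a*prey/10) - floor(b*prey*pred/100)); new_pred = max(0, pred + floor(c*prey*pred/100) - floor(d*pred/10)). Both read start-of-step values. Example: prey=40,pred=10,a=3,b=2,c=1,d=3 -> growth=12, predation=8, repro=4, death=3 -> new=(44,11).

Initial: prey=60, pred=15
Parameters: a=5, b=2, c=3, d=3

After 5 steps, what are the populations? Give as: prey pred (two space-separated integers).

Step 1: prey: 60+30-18=72; pred: 15+27-4=38
Step 2: prey: 72+36-54=54; pred: 38+82-11=109
Step 3: prey: 54+27-117=0; pred: 109+176-32=253
Step 4: prey: 0+0-0=0; pred: 253+0-75=178
Step 5: prey: 0+0-0=0; pred: 178+0-53=125

Answer: 0 125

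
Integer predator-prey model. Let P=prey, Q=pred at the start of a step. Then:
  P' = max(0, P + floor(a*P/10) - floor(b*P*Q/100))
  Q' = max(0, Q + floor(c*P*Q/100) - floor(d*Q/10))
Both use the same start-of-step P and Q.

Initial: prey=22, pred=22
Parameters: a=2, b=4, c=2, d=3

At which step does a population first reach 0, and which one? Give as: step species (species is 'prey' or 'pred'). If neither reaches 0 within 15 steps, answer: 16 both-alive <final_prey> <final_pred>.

Step 1: prey: 22+4-19=7; pred: 22+9-6=25
Step 2: prey: 7+1-7=1; pred: 25+3-7=21
Step 3: prey: 1+0-0=1; pred: 21+0-6=15
Step 4: prey: 1+0-0=1; pred: 15+0-4=11
Step 5: prey: 1+0-0=1; pred: 11+0-3=8
Step 6: prey: 1+0-0=1; pred: 8+0-2=6
Step 7: prey: 1+0-0=1; pred: 6+0-1=5
Step 8: prey: 1+0-0=1; pred: 5+0-1=4
Step 9: prey: 1+0-0=1; pred: 4+0-1=3
Step 10: prey: 1+0-0=1; pred: 3+0-0=3
Steps 11-15: state stable at prey=1, pred=3 (no change)
No extinction within 15 steps

Answer: 16 both-alive 1 3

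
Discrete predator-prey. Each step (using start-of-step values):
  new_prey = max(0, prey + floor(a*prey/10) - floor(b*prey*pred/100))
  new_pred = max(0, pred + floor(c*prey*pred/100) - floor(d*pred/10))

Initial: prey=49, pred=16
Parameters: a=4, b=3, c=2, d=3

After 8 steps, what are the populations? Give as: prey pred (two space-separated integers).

Step 1: prey: 49+19-23=45; pred: 16+15-4=27
Step 2: prey: 45+18-36=27; pred: 27+24-8=43
Step 3: prey: 27+10-34=3; pred: 43+23-12=54
Step 4: prey: 3+1-4=0; pred: 54+3-16=41
Step 5: prey: 0+0-0=0; pred: 41+0-12=29
Step 6: prey: 0+0-0=0; pred: 29+0-8=21
Step 7: prey: 0+0-0=0; pred: 21+0-6=15
Step 8: prey: 0+0-0=0; pred: 15+0-4=11

Answer: 0 11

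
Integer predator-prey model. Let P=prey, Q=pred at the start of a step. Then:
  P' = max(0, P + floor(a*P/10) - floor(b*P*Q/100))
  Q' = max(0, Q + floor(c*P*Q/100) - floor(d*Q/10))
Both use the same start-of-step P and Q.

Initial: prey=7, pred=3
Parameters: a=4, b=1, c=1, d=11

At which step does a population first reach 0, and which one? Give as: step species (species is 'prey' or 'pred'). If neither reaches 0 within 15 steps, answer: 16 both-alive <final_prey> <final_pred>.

Step 1: prey: 7+2-0=9; pred: 3+0-3=0
First extinction: pred at step 1

Answer: 1 pred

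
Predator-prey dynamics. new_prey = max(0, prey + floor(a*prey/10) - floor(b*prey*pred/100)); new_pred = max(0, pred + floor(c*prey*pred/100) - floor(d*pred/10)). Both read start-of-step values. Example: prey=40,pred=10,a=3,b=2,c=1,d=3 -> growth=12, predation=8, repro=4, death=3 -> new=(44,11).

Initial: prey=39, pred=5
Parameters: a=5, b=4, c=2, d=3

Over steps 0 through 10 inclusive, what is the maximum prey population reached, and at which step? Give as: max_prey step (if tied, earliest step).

Answer: 64 3

Derivation:
Step 1: prey: 39+19-7=51; pred: 5+3-1=7
Step 2: prey: 51+25-14=62; pred: 7+7-2=12
Step 3: prey: 62+31-29=64; pred: 12+14-3=23
Step 4: prey: 64+32-58=38; pred: 23+29-6=46
Step 5: prey: 38+19-69=0; pred: 46+34-13=67
Step 6: prey: 0+0-0=0; pred: 67+0-20=47
Step 7: prey: 0+0-0=0; pred: 47+0-14=33
Step 8: prey: 0+0-0=0; pred: 33+0-9=24
Step 9: prey: 0+0-0=0; pred: 24+0-7=17
Step 10: prey: 0+0-0=0; pred: 17+0-5=12
Max prey = 64 at step 3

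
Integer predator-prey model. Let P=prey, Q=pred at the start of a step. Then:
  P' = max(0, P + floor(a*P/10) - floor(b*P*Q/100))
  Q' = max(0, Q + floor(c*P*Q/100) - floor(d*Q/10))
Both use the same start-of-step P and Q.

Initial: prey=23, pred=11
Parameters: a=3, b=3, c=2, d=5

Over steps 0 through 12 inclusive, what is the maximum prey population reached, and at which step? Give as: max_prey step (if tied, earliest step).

Answer: 36 11

Derivation:
Step 1: prey: 23+6-7=22; pred: 11+5-5=11
Step 2: prey: 22+6-7=21; pred: 11+4-5=10
Step 3: prey: 21+6-6=21; pred: 10+4-5=9
Step 4: prey: 21+6-5=22; pred: 9+3-4=8
Step 5: prey: 22+6-5=23; pred: 8+3-4=7
Step 6: prey: 23+6-4=25; pred: 7+3-3=7
Step 7: prey: 25+7-5=27; pred: 7+3-3=7
Step 8: prey: 27+8-5=30; pred: 7+3-3=7
Step 9: prey: 30+9-6=33; pred: 7+4-3=8
Step 10: prey: 33+9-7=35; pred: 8+5-4=9
Step 11: prey: 35+10-9=36; pred: 9+6-4=11
Step 12: prey: 36+10-11=35; pred: 11+7-5=13
Max prey = 36 at step 11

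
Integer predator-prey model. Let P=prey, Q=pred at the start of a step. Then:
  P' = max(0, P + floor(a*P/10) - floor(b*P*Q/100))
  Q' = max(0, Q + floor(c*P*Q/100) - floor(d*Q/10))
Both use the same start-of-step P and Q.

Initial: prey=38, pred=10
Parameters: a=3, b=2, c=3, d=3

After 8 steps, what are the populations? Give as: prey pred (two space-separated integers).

Answer: 0 23

Derivation:
Step 1: prey: 38+11-7=42; pred: 10+11-3=18
Step 2: prey: 42+12-15=39; pred: 18+22-5=35
Step 3: prey: 39+11-27=23; pred: 35+40-10=65
Step 4: prey: 23+6-29=0; pred: 65+44-19=90
Step 5: prey: 0+0-0=0; pred: 90+0-27=63
Step 6: prey: 0+0-0=0; pred: 63+0-18=45
Step 7: prey: 0+0-0=0; pred: 45+0-13=32
Step 8: prey: 0+0-0=0; pred: 32+0-9=23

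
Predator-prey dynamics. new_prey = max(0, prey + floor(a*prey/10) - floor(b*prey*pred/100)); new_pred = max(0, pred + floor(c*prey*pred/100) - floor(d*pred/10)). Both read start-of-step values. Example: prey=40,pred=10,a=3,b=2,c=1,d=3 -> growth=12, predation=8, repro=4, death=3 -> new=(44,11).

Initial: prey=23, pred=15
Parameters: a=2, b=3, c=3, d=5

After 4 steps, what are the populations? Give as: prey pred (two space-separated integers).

Step 1: prey: 23+4-10=17; pred: 15+10-7=18
Step 2: prey: 17+3-9=11; pred: 18+9-9=18
Step 3: prey: 11+2-5=8; pred: 18+5-9=14
Step 4: prey: 8+1-3=6; pred: 14+3-7=10

Answer: 6 10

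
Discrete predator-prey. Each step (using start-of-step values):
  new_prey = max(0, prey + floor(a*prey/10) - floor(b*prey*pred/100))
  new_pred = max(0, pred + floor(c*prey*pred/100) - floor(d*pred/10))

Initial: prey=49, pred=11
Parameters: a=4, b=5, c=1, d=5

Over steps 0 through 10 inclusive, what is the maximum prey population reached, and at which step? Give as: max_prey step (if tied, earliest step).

Step 1: prey: 49+19-26=42; pred: 11+5-5=11
Step 2: prey: 42+16-23=35; pred: 11+4-5=10
Step 3: prey: 35+14-17=32; pred: 10+3-5=8
Step 4: prey: 32+12-12=32; pred: 8+2-4=6
Step 5: prey: 32+12-9=35; pred: 6+1-3=4
Step 6: prey: 35+14-7=42; pred: 4+1-2=3
Step 7: prey: 42+16-6=52; pred: 3+1-1=3
Step 8: prey: 52+20-7=65; pred: 3+1-1=3
Step 9: prey: 65+26-9=82; pred: 3+1-1=3
Step 10: prey: 82+32-12=102; pred: 3+2-1=4
Max prey = 102 at step 10

Answer: 102 10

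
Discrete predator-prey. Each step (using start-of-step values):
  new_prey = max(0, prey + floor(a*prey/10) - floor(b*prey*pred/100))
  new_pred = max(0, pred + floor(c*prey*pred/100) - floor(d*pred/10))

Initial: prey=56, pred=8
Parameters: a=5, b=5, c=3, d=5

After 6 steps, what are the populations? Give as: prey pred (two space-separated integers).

Answer: 0 9

Derivation:
Step 1: prey: 56+28-22=62; pred: 8+13-4=17
Step 2: prey: 62+31-52=41; pred: 17+31-8=40
Step 3: prey: 41+20-82=0; pred: 40+49-20=69
Step 4: prey: 0+0-0=0; pred: 69+0-34=35
Step 5: prey: 0+0-0=0; pred: 35+0-17=18
Step 6: prey: 0+0-0=0; pred: 18+0-9=9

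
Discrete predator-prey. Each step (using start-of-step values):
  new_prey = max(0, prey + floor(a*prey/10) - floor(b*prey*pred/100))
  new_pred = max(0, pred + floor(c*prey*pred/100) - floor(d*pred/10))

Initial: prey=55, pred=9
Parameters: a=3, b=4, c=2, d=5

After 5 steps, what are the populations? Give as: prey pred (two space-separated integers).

Answer: 2 13

Derivation:
Step 1: prey: 55+16-19=52; pred: 9+9-4=14
Step 2: prey: 52+15-29=38; pred: 14+14-7=21
Step 3: prey: 38+11-31=18; pred: 21+15-10=26
Step 4: prey: 18+5-18=5; pred: 26+9-13=22
Step 5: prey: 5+1-4=2; pred: 22+2-11=13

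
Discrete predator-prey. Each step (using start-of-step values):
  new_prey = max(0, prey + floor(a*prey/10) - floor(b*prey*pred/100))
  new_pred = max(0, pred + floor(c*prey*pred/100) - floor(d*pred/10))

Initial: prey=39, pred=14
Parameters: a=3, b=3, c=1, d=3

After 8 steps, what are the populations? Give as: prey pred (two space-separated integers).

Step 1: prey: 39+11-16=34; pred: 14+5-4=15
Step 2: prey: 34+10-15=29; pred: 15+5-4=16
Step 3: prey: 29+8-13=24; pred: 16+4-4=16
Step 4: prey: 24+7-11=20; pred: 16+3-4=15
Step 5: prey: 20+6-9=17; pred: 15+3-4=14
Step 6: prey: 17+5-7=15; pred: 14+2-4=12
Step 7: prey: 15+4-5=14; pred: 12+1-3=10
Step 8: prey: 14+4-4=14; pred: 10+1-3=8

Answer: 14 8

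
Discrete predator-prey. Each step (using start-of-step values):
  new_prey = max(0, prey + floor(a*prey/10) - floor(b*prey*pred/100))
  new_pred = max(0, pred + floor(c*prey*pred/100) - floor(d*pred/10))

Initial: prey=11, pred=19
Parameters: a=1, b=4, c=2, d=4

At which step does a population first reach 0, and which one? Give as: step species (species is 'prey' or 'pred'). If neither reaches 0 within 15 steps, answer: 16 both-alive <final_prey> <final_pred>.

Step 1: prey: 11+1-8=4; pred: 19+4-7=16
Step 2: prey: 4+0-2=2; pred: 16+1-6=11
Step 3: prey: 2+0-0=2; pred: 11+0-4=7
Step 4: prey: 2+0-0=2; pred: 7+0-2=5
Step 5: prey: 2+0-0=2; pred: 5+0-2=3
Step 6: prey: 2+0-0=2; pred: 3+0-1=2
Step 7: prey: 2+0-0=2; pred: 2+0-0=2
Steps 8-15: state stable at prey=2, pred=2 (no change)
No extinction within 15 steps

Answer: 16 both-alive 2 2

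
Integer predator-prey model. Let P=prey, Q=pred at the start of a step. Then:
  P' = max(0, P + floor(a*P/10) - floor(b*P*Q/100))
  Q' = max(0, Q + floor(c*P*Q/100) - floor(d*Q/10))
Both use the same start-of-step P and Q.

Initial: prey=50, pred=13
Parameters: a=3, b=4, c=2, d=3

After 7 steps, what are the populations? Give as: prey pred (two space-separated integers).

Answer: 0 9

Derivation:
Step 1: prey: 50+15-26=39; pred: 13+13-3=23
Step 2: prey: 39+11-35=15; pred: 23+17-6=34
Step 3: prey: 15+4-20=0; pred: 34+10-10=34
Step 4: prey: 0+0-0=0; pred: 34+0-10=24
Step 5: prey: 0+0-0=0; pred: 24+0-7=17
Step 6: prey: 0+0-0=0; pred: 17+0-5=12
Step 7: prey: 0+0-0=0; pred: 12+0-3=9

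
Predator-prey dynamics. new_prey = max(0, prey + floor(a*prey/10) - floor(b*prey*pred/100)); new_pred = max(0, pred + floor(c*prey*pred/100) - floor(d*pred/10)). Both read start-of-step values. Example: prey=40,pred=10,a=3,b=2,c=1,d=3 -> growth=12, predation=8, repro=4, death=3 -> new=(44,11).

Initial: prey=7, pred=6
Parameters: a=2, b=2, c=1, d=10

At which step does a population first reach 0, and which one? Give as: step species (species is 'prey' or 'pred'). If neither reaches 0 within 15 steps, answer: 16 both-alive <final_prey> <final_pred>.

Answer: 1 pred

Derivation:
Step 1: prey: 7+1-0=8; pred: 6+0-6=0
First extinction: pred at step 1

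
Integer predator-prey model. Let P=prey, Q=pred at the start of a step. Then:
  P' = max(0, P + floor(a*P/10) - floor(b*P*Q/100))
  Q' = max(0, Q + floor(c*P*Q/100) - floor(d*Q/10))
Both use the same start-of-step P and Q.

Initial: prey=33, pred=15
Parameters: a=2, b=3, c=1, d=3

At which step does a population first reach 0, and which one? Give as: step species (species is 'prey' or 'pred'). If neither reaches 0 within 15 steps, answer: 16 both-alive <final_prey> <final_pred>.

Step 1: prey: 33+6-14=25; pred: 15+4-4=15
Step 2: prey: 25+5-11=19; pred: 15+3-4=14
Step 3: prey: 19+3-7=15; pred: 14+2-4=12
Step 4: prey: 15+3-5=13; pred: 12+1-3=10
Step 5: prey: 13+2-3=12; pred: 10+1-3=8
Step 6: prey: 12+2-2=12; pred: 8+0-2=6
Step 7: prey: 12+2-2=12; pred: 6+0-1=5
Step 8: prey: 12+2-1=13; pred: 5+0-1=4
Step 9: prey: 13+2-1=14; pred: 4+0-1=3
Step 10: prey: 14+2-1=15; pred: 3+0-0=3
Step 11: prey: 15+3-1=17; pred: 3+0-0=3
Step 12: prey: 17+3-1=19; pred: 3+0-0=3
Step 13: prey: 19+3-1=21; pred: 3+0-0=3
Step 14: prey: 21+4-1=24; pred: 3+0-0=3
Step 15: prey: 24+4-2=26; pred: 3+0-0=3
No extinction within 15 steps

Answer: 16 both-alive 26 3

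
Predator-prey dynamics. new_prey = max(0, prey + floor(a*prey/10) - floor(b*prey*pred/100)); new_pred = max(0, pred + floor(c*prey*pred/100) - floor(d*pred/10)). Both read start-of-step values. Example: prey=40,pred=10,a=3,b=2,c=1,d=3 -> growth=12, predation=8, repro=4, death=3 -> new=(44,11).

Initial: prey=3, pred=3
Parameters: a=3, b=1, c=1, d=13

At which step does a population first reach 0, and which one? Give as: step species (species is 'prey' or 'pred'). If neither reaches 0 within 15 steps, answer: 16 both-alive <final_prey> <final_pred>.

Answer: 1 pred

Derivation:
Step 1: prey: 3+0-0=3; pred: 3+0-3=0
First extinction: pred at step 1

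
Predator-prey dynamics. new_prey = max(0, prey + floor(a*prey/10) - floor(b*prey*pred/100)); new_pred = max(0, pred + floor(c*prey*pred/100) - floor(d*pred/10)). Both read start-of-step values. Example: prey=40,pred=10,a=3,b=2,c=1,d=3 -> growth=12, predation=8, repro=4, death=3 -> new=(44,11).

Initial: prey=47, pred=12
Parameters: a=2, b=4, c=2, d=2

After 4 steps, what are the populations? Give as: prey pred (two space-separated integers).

Step 1: prey: 47+9-22=34; pred: 12+11-2=21
Step 2: prey: 34+6-28=12; pred: 21+14-4=31
Step 3: prey: 12+2-14=0; pred: 31+7-6=32
Step 4: prey: 0+0-0=0; pred: 32+0-6=26

Answer: 0 26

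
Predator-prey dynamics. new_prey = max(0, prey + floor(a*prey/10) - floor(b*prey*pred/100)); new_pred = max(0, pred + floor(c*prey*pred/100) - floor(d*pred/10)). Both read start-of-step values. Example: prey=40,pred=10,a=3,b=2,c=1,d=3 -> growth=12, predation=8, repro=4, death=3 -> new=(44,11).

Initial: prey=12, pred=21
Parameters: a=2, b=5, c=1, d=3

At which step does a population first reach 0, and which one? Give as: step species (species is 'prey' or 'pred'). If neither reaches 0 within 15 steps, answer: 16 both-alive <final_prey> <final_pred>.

Step 1: prey: 12+2-12=2; pred: 21+2-6=17
Step 2: prey: 2+0-1=1; pred: 17+0-5=12
Step 3: prey: 1+0-0=1; pred: 12+0-3=9
Step 4: prey: 1+0-0=1; pred: 9+0-2=7
Step 5: prey: 1+0-0=1; pred: 7+0-2=5
Step 6: prey: 1+0-0=1; pred: 5+0-1=4
Step 7: prey: 1+0-0=1; pred: 4+0-1=3
Step 8: prey: 1+0-0=1; pred: 3+0-0=3
Steps 9-15: state stable at prey=1, pred=3 (no change)
No extinction within 15 steps

Answer: 16 both-alive 1 3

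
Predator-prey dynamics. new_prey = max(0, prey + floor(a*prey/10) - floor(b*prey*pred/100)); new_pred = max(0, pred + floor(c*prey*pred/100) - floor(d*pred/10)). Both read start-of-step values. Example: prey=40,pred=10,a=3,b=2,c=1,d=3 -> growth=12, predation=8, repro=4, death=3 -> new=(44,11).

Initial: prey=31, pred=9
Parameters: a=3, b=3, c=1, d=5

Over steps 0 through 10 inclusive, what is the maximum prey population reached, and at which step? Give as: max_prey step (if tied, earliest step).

Step 1: prey: 31+9-8=32; pred: 9+2-4=7
Step 2: prey: 32+9-6=35; pred: 7+2-3=6
Step 3: prey: 35+10-6=39; pred: 6+2-3=5
Step 4: prey: 39+11-5=45; pred: 5+1-2=4
Step 5: prey: 45+13-5=53; pred: 4+1-2=3
Step 6: prey: 53+15-4=64; pred: 3+1-1=3
Step 7: prey: 64+19-5=78; pred: 3+1-1=3
Step 8: prey: 78+23-7=94; pred: 3+2-1=4
Step 9: prey: 94+28-11=111; pred: 4+3-2=5
Step 10: prey: 111+33-16=128; pred: 5+5-2=8
Max prey = 128 at step 10

Answer: 128 10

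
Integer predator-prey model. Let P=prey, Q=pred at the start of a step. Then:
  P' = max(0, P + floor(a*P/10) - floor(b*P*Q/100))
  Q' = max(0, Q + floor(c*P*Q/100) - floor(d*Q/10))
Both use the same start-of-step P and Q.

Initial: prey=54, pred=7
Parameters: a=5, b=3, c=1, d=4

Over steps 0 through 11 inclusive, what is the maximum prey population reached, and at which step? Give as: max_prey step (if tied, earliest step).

Step 1: prey: 54+27-11=70; pred: 7+3-2=8
Step 2: prey: 70+35-16=89; pred: 8+5-3=10
Step 3: prey: 89+44-26=107; pred: 10+8-4=14
Step 4: prey: 107+53-44=116; pred: 14+14-5=23
Step 5: prey: 116+58-80=94; pred: 23+26-9=40
Step 6: prey: 94+47-112=29; pred: 40+37-16=61
Step 7: prey: 29+14-53=0; pred: 61+17-24=54
Step 8: prey: 0+0-0=0; pred: 54+0-21=33
Step 9: prey: 0+0-0=0; pred: 33+0-13=20
Step 10: prey: 0+0-0=0; pred: 20+0-8=12
Step 11: prey: 0+0-0=0; pred: 12+0-4=8
Max prey = 116 at step 4

Answer: 116 4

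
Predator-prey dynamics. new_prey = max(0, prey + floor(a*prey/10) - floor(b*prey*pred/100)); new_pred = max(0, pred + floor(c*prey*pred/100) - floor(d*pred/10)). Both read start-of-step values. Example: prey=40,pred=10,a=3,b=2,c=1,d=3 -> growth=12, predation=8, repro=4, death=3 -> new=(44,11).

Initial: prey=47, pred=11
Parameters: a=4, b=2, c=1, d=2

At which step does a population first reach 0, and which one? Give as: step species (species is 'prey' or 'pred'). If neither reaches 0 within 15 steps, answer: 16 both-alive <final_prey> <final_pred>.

Answer: 8 prey

Derivation:
Step 1: prey: 47+18-10=55; pred: 11+5-2=14
Step 2: prey: 55+22-15=62; pred: 14+7-2=19
Step 3: prey: 62+24-23=63; pred: 19+11-3=27
Step 4: prey: 63+25-34=54; pred: 27+17-5=39
Step 5: prey: 54+21-42=33; pred: 39+21-7=53
Step 6: prey: 33+13-34=12; pred: 53+17-10=60
Step 7: prey: 12+4-14=2; pred: 60+7-12=55
Step 8: prey: 2+0-2=0; pred: 55+1-11=45
First extinction: prey at step 8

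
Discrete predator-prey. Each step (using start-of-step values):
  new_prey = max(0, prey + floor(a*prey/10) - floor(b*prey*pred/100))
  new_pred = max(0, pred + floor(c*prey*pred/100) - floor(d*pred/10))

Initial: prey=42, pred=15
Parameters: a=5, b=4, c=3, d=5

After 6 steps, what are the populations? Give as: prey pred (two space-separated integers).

Answer: 0 6

Derivation:
Step 1: prey: 42+21-25=38; pred: 15+18-7=26
Step 2: prey: 38+19-39=18; pred: 26+29-13=42
Step 3: prey: 18+9-30=0; pred: 42+22-21=43
Step 4: prey: 0+0-0=0; pred: 43+0-21=22
Step 5: prey: 0+0-0=0; pred: 22+0-11=11
Step 6: prey: 0+0-0=0; pred: 11+0-5=6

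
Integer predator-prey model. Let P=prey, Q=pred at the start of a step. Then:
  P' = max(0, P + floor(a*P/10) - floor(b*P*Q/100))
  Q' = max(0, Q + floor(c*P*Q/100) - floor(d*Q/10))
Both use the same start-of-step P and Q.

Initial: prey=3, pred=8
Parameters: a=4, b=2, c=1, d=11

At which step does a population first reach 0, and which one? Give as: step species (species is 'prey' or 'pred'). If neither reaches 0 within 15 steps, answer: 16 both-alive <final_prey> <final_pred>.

Answer: 1 pred

Derivation:
Step 1: prey: 3+1-0=4; pred: 8+0-8=0
First extinction: pred at step 1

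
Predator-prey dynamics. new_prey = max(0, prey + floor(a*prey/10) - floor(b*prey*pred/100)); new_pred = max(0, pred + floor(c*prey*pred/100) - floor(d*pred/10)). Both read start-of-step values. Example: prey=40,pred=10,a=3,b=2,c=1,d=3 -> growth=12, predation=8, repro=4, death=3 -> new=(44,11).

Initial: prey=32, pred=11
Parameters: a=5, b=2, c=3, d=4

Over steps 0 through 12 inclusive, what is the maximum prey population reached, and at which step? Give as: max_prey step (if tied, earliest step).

Step 1: prey: 32+16-7=41; pred: 11+10-4=17
Step 2: prey: 41+20-13=48; pred: 17+20-6=31
Step 3: prey: 48+24-29=43; pred: 31+44-12=63
Step 4: prey: 43+21-54=10; pred: 63+81-25=119
Step 5: prey: 10+5-23=0; pred: 119+35-47=107
Step 6: prey: 0+0-0=0; pred: 107+0-42=65
Step 7: prey: 0+0-0=0; pred: 65+0-26=39
Step 8: prey: 0+0-0=0; pred: 39+0-15=24
Step 9: prey: 0+0-0=0; pred: 24+0-9=15
Step 10: prey: 0+0-0=0; pred: 15+0-6=9
Step 11: prey: 0+0-0=0; pred: 9+0-3=6
Step 12: prey: 0+0-0=0; pred: 6+0-2=4
Max prey = 48 at step 2

Answer: 48 2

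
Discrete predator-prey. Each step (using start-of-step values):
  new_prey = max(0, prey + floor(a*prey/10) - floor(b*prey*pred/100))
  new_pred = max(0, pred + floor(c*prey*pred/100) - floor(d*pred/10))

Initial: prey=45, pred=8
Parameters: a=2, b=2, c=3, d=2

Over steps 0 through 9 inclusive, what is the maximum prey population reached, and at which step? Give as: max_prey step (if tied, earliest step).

Step 1: prey: 45+9-7=47; pred: 8+10-1=17
Step 2: prey: 47+9-15=41; pred: 17+23-3=37
Step 3: prey: 41+8-30=19; pred: 37+45-7=75
Step 4: prey: 19+3-28=0; pred: 75+42-15=102
Step 5: prey: 0+0-0=0; pred: 102+0-20=82
Step 6: prey: 0+0-0=0; pred: 82+0-16=66
Step 7: prey: 0+0-0=0; pred: 66+0-13=53
Step 8: prey: 0+0-0=0; pred: 53+0-10=43
Step 9: prey: 0+0-0=0; pred: 43+0-8=35
Max prey = 47 at step 1

Answer: 47 1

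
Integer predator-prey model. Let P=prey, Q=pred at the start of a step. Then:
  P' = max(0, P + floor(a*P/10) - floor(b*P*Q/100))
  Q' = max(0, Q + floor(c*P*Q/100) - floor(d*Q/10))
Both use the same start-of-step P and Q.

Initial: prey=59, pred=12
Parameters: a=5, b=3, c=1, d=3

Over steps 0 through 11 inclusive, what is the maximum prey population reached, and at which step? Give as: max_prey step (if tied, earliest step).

Answer: 68 2

Derivation:
Step 1: prey: 59+29-21=67; pred: 12+7-3=16
Step 2: prey: 67+33-32=68; pred: 16+10-4=22
Step 3: prey: 68+34-44=58; pred: 22+14-6=30
Step 4: prey: 58+29-52=35; pred: 30+17-9=38
Step 5: prey: 35+17-39=13; pred: 38+13-11=40
Step 6: prey: 13+6-15=4; pred: 40+5-12=33
Step 7: prey: 4+2-3=3; pred: 33+1-9=25
Step 8: prey: 3+1-2=2; pred: 25+0-7=18
Step 9: prey: 2+1-1=2; pred: 18+0-5=13
Step 10: prey: 2+1-0=3; pred: 13+0-3=10
Step 11: prey: 3+1-0=4; pred: 10+0-3=7
Max prey = 68 at step 2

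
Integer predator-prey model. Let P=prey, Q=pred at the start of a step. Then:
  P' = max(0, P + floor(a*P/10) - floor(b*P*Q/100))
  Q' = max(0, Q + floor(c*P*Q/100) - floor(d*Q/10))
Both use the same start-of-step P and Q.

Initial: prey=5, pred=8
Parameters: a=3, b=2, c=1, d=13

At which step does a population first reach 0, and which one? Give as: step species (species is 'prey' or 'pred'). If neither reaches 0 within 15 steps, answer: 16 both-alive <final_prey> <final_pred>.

Step 1: prey: 5+1-0=6; pred: 8+0-10=0
First extinction: pred at step 1

Answer: 1 pred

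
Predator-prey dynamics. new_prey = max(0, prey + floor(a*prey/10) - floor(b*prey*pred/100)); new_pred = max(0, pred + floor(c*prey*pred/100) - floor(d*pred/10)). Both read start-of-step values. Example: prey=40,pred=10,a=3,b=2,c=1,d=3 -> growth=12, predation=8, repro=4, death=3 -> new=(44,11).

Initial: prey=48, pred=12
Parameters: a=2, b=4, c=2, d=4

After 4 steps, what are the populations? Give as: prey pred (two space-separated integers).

Answer: 1 15

Derivation:
Step 1: prey: 48+9-23=34; pred: 12+11-4=19
Step 2: prey: 34+6-25=15; pred: 19+12-7=24
Step 3: prey: 15+3-14=4; pred: 24+7-9=22
Step 4: prey: 4+0-3=1; pred: 22+1-8=15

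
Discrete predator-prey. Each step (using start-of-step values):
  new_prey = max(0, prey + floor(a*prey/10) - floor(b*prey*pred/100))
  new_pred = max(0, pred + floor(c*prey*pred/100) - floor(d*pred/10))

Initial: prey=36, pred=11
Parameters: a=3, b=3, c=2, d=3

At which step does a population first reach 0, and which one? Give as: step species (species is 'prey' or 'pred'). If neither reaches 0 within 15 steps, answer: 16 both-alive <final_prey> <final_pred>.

Step 1: prey: 36+10-11=35; pred: 11+7-3=15
Step 2: prey: 35+10-15=30; pred: 15+10-4=21
Step 3: prey: 30+9-18=21; pred: 21+12-6=27
Step 4: prey: 21+6-17=10; pred: 27+11-8=30
Step 5: prey: 10+3-9=4; pred: 30+6-9=27
Step 6: prey: 4+1-3=2; pred: 27+2-8=21
Step 7: prey: 2+0-1=1; pred: 21+0-6=15
Step 8: prey: 1+0-0=1; pred: 15+0-4=11
Step 9: prey: 1+0-0=1; pred: 11+0-3=8
Step 10: prey: 1+0-0=1; pred: 8+0-2=6
Step 11: prey: 1+0-0=1; pred: 6+0-1=5
Step 12: prey: 1+0-0=1; pred: 5+0-1=4
Step 13: prey: 1+0-0=1; pred: 4+0-1=3
Step 14: prey: 1+0-0=1; pred: 3+0-0=3
Steps 15-15: state stable at prey=1, pred=3 (no change)
No extinction within 15 steps

Answer: 16 both-alive 1 3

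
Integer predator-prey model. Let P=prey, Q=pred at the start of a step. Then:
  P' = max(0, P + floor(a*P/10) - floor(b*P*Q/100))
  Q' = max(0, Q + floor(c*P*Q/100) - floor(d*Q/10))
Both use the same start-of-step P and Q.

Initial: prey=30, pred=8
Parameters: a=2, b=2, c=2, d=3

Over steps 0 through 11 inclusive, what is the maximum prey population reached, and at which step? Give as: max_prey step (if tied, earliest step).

Answer: 32 1

Derivation:
Step 1: prey: 30+6-4=32; pred: 8+4-2=10
Step 2: prey: 32+6-6=32; pred: 10+6-3=13
Step 3: prey: 32+6-8=30; pred: 13+8-3=18
Step 4: prey: 30+6-10=26; pred: 18+10-5=23
Step 5: prey: 26+5-11=20; pred: 23+11-6=28
Step 6: prey: 20+4-11=13; pred: 28+11-8=31
Step 7: prey: 13+2-8=7; pred: 31+8-9=30
Step 8: prey: 7+1-4=4; pred: 30+4-9=25
Step 9: prey: 4+0-2=2; pred: 25+2-7=20
Step 10: prey: 2+0-0=2; pred: 20+0-6=14
Step 11: prey: 2+0-0=2; pred: 14+0-4=10
Max prey = 32 at step 1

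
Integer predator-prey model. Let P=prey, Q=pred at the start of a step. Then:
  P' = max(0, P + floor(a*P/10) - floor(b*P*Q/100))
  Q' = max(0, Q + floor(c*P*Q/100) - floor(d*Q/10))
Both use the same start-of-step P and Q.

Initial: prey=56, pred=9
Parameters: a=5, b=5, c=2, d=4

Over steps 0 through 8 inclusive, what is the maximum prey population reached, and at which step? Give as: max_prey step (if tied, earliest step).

Step 1: prey: 56+28-25=59; pred: 9+10-3=16
Step 2: prey: 59+29-47=41; pred: 16+18-6=28
Step 3: prey: 41+20-57=4; pred: 28+22-11=39
Step 4: prey: 4+2-7=0; pred: 39+3-15=27
Step 5: prey: 0+0-0=0; pred: 27+0-10=17
Step 6: prey: 0+0-0=0; pred: 17+0-6=11
Step 7: prey: 0+0-0=0; pred: 11+0-4=7
Step 8: prey: 0+0-0=0; pred: 7+0-2=5
Max prey = 59 at step 1

Answer: 59 1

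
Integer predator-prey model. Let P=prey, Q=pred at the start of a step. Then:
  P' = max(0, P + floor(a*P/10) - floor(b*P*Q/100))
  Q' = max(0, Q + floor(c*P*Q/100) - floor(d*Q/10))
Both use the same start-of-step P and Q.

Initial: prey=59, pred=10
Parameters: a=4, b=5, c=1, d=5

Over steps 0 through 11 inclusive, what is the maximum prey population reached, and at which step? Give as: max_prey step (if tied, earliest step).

Answer: 81 11

Derivation:
Step 1: prey: 59+23-29=53; pred: 10+5-5=10
Step 2: prey: 53+21-26=48; pred: 10+5-5=10
Step 3: prey: 48+19-24=43; pred: 10+4-5=9
Step 4: prey: 43+17-19=41; pred: 9+3-4=8
Step 5: prey: 41+16-16=41; pred: 8+3-4=7
Step 6: prey: 41+16-14=43; pred: 7+2-3=6
Step 7: prey: 43+17-12=48; pred: 6+2-3=5
Step 8: prey: 48+19-12=55; pred: 5+2-2=5
Step 9: prey: 55+22-13=64; pred: 5+2-2=5
Step 10: prey: 64+25-16=73; pred: 5+3-2=6
Step 11: prey: 73+29-21=81; pred: 6+4-3=7
Max prey = 81 at step 11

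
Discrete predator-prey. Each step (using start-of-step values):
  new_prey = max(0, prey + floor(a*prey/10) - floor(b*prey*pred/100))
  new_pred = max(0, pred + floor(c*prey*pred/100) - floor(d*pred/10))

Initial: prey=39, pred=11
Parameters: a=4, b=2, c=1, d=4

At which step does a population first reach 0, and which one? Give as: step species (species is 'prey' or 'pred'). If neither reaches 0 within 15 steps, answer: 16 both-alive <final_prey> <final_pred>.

Answer: 16 both-alive 9 4

Derivation:
Step 1: prey: 39+15-8=46; pred: 11+4-4=11
Step 2: prey: 46+18-10=54; pred: 11+5-4=12
Step 3: prey: 54+21-12=63; pred: 12+6-4=14
Step 4: prey: 63+25-17=71; pred: 14+8-5=17
Step 5: prey: 71+28-24=75; pred: 17+12-6=23
Step 6: prey: 75+30-34=71; pred: 23+17-9=31
Step 7: prey: 71+28-44=55; pred: 31+22-12=41
Step 8: prey: 55+22-45=32; pred: 41+22-16=47
Step 9: prey: 32+12-30=14; pred: 47+15-18=44
Step 10: prey: 14+5-12=7; pred: 44+6-17=33
Step 11: prey: 7+2-4=5; pred: 33+2-13=22
Step 12: prey: 5+2-2=5; pred: 22+1-8=15
Step 13: prey: 5+2-1=6; pred: 15+0-6=9
Step 14: prey: 6+2-1=7; pred: 9+0-3=6
Step 15: prey: 7+2-0=9; pred: 6+0-2=4
No extinction within 15 steps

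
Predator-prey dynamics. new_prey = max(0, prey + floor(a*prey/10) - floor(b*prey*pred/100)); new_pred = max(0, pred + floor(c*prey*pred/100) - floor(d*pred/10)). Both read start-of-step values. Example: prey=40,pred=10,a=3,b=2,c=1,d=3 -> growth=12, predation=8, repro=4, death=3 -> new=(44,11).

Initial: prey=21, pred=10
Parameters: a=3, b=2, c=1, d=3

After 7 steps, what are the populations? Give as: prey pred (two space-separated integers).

Answer: 43 10

Derivation:
Step 1: prey: 21+6-4=23; pred: 10+2-3=9
Step 2: prey: 23+6-4=25; pred: 9+2-2=9
Step 3: prey: 25+7-4=28; pred: 9+2-2=9
Step 4: prey: 28+8-5=31; pred: 9+2-2=9
Step 5: prey: 31+9-5=35; pred: 9+2-2=9
Step 6: prey: 35+10-6=39; pred: 9+3-2=10
Step 7: prey: 39+11-7=43; pred: 10+3-3=10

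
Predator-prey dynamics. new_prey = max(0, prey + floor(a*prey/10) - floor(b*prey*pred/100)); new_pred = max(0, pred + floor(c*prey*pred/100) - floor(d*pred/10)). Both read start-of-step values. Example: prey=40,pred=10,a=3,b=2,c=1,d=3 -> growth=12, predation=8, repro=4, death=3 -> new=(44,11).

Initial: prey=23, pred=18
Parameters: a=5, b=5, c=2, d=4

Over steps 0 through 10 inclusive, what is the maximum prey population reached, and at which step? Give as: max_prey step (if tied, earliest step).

Step 1: prey: 23+11-20=14; pred: 18+8-7=19
Step 2: prey: 14+7-13=8; pred: 19+5-7=17
Step 3: prey: 8+4-6=6; pred: 17+2-6=13
Step 4: prey: 6+3-3=6; pred: 13+1-5=9
Step 5: prey: 6+3-2=7; pred: 9+1-3=7
Step 6: prey: 7+3-2=8; pred: 7+0-2=5
Step 7: prey: 8+4-2=10; pred: 5+0-2=3
Step 8: prey: 10+5-1=14; pred: 3+0-1=2
Step 9: prey: 14+7-1=20; pred: 2+0-0=2
Step 10: prey: 20+10-2=28; pred: 2+0-0=2
Max prey = 28 at step 10

Answer: 28 10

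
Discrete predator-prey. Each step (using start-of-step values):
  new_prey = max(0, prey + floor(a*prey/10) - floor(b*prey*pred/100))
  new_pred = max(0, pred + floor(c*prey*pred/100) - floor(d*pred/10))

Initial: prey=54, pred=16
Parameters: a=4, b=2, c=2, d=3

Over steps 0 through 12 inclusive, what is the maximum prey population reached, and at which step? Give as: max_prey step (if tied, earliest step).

Step 1: prey: 54+21-17=58; pred: 16+17-4=29
Step 2: prey: 58+23-33=48; pred: 29+33-8=54
Step 3: prey: 48+19-51=16; pred: 54+51-16=89
Step 4: prey: 16+6-28=0; pred: 89+28-26=91
Step 5: prey: 0+0-0=0; pred: 91+0-27=64
Step 6: prey: 0+0-0=0; pred: 64+0-19=45
Step 7: prey: 0+0-0=0; pred: 45+0-13=32
Step 8: prey: 0+0-0=0; pred: 32+0-9=23
Step 9: prey: 0+0-0=0; pred: 23+0-6=17
Step 10: prey: 0+0-0=0; pred: 17+0-5=12
Step 11: prey: 0+0-0=0; pred: 12+0-3=9
Step 12: prey: 0+0-0=0; pred: 9+0-2=7
Max prey = 58 at step 1

Answer: 58 1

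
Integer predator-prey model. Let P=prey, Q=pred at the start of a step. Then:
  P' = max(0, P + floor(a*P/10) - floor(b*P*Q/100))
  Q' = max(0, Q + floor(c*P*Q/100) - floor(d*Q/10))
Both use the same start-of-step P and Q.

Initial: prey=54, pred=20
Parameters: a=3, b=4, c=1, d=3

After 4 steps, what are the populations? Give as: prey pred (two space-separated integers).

Answer: 2 14

Derivation:
Step 1: prey: 54+16-43=27; pred: 20+10-6=24
Step 2: prey: 27+8-25=10; pred: 24+6-7=23
Step 3: prey: 10+3-9=4; pred: 23+2-6=19
Step 4: prey: 4+1-3=2; pred: 19+0-5=14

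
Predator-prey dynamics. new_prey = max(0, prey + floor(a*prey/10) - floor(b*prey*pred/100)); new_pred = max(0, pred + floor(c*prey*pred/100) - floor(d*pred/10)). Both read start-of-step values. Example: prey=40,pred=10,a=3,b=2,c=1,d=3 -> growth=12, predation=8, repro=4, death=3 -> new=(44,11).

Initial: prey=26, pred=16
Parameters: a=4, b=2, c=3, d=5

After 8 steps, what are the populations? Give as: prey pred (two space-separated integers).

Answer: 4 14

Derivation:
Step 1: prey: 26+10-8=28; pred: 16+12-8=20
Step 2: prey: 28+11-11=28; pred: 20+16-10=26
Step 3: prey: 28+11-14=25; pred: 26+21-13=34
Step 4: prey: 25+10-17=18; pred: 34+25-17=42
Step 5: prey: 18+7-15=10; pred: 42+22-21=43
Step 6: prey: 10+4-8=6; pred: 43+12-21=34
Step 7: prey: 6+2-4=4; pred: 34+6-17=23
Step 8: prey: 4+1-1=4; pred: 23+2-11=14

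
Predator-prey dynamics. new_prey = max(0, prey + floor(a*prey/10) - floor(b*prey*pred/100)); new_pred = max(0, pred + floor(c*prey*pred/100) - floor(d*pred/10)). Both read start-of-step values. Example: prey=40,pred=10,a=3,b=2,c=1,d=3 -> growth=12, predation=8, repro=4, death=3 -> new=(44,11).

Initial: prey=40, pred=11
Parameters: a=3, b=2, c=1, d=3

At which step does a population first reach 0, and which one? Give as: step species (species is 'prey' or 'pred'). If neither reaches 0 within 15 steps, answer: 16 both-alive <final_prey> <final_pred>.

Step 1: prey: 40+12-8=44; pred: 11+4-3=12
Step 2: prey: 44+13-10=47; pred: 12+5-3=14
Step 3: prey: 47+14-13=48; pred: 14+6-4=16
Step 4: prey: 48+14-15=47; pred: 16+7-4=19
Step 5: prey: 47+14-17=44; pred: 19+8-5=22
Step 6: prey: 44+13-19=38; pred: 22+9-6=25
Step 7: prey: 38+11-19=30; pred: 25+9-7=27
Step 8: prey: 30+9-16=23; pred: 27+8-8=27
Step 9: prey: 23+6-12=17; pred: 27+6-8=25
Step 10: prey: 17+5-8=14; pred: 25+4-7=22
Step 11: prey: 14+4-6=12; pred: 22+3-6=19
Step 12: prey: 12+3-4=11; pred: 19+2-5=16
Step 13: prey: 11+3-3=11; pred: 16+1-4=13
Step 14: prey: 11+3-2=12; pred: 13+1-3=11
Step 15: prey: 12+3-2=13; pred: 11+1-3=9
No extinction within 15 steps

Answer: 16 both-alive 13 9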